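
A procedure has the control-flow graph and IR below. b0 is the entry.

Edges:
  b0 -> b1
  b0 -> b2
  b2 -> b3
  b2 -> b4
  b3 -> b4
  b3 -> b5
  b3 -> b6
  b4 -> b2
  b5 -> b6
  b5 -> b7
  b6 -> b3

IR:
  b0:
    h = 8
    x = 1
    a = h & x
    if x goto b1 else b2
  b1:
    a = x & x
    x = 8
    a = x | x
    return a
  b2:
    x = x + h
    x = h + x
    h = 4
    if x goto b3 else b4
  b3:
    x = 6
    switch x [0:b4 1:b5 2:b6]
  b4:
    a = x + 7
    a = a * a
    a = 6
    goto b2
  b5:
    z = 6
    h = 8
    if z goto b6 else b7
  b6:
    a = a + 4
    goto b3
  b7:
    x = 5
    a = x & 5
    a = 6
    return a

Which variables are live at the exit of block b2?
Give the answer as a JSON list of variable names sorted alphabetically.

Per-block:
  b0 def {a,h,x} use ∅
  b1 def {a,x} use {x}
  b2 def {h,x} use {h,x}
  b3 def {x} use ∅
  b4 def {a} use {x}
  b5 def {h,z} use ∅
  b6 def {a} use {a}
  b7 def {a,x} use ∅

Liveness:
  live b0: ∅→{a,h,x}
  live b1: {x}→∅
  live b2: {a,h,x}→{a,h,x}
  live b3: {a,h}→{a,h,x}
  live b4: {h,x}→{a,h,x}
  live b5: {a}→{a,h}
  live b6: {a,h}→{a,h}
  live b7: ∅→∅

live-out(b2) = ["a", "h", "x"]

Answer: ["a", "h", "x"]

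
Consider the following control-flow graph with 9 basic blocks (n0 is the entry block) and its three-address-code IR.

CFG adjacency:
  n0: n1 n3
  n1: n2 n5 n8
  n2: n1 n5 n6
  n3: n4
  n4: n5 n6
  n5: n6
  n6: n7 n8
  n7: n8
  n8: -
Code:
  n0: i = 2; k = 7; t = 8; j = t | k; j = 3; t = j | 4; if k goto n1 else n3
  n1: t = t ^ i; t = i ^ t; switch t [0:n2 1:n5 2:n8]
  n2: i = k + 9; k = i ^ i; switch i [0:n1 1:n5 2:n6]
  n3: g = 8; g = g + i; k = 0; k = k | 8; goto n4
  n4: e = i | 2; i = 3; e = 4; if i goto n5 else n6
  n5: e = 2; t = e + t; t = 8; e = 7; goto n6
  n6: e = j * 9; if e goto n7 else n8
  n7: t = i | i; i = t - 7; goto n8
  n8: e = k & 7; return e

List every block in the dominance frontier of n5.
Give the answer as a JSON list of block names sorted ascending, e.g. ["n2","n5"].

Answer: ["n6"]

Working:
idom tree: n1←n0 n2←n1 n3←n0 n4←n3 n5←n0 n6←n0 n7←n6 n8←n0
Dom at joins:
  n1: preds {n0,n2}: {n0} ∩ {n0,n1,n2} = {n0}; idom=n0
  n5: preds {n1,n2,n4}: {n0,n1} ∩ {n0,n1,n2} ∩ {n0,n3,n4} = {n0}; idom=n0
  n6: preds {n2,n4,n5}: {n0,n1,n2} ∩ {n0,n3,n4} ∩ {n0,n5} = {n0}; idom=n0
  n8: preds {n1,n6,n7}: {n0,n1} ∩ {n0,n6} ∩ {n0,n6,n7} = {n0}; idom=n0

DF derivation:
  n1←n0: walk · to n0
  n1←n2: walk n2→n1 to n0
  n5←n1: walk n1 to n0
  n5←n2: walk n2→n1 to n0
  n5←n4: walk n4→n3 to n0
  n6←n2: walk n2→n1 to n0
  n6←n4: walk n4→n3 to n0
  n6←n5: walk n5 to n0
  n8←n1: walk n1 to n0
  n8←n6: walk n6 to n0
  n8←n7: walk n7→n6 to n0
  n0: DF=∅
  n1: DF={n1,n5,n6,n8}
  n2: DF={n1,n5,n6}
  n3: DF={n5,n6}
  n4: DF={n5,n6}
  n5: DF={n6}
  n6: DF={n8}
  n7: DF={n8}
  n8: DF=∅

DF(n5) = ["n6"]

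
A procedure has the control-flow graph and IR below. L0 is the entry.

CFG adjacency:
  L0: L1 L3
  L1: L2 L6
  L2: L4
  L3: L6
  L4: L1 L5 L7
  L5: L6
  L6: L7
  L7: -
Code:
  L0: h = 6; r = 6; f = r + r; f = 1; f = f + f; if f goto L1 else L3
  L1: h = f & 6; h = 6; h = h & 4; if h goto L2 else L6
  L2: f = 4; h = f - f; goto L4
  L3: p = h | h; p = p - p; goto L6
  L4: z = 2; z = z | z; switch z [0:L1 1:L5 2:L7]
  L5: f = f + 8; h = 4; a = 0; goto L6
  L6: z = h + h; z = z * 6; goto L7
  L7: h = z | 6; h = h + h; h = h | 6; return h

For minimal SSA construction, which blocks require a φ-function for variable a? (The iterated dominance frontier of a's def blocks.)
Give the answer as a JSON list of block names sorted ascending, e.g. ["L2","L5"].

idom tree: L1←L0 L2←L1 L3←L0 L4←L2 L5←L4 L6←L0 L7←L0
Dom at joins:
  L1: preds {L0,L4}: {L0} ∩ {L0,L1,L2,L4} = {L0}; idom=L0
  L6: preds {L1,L3,L5}: {L0,L1} ∩ {L0,L3} ∩ {L0,L1,L2,L4,L5} = {L0}; idom=L0
  L7: preds {L4,L6}: {L0,L1,L2,L4} ∩ {L0,L6} = {L0}; idom=L0

DF derivation:
  L1←L0: walk · to L0
  L1←L4: walk L4→L2→L1 to L0
  L6←L1: walk L1 to L0
  L6←L3: walk L3 to L0
  L6←L5: walk L5→L4→L2→L1 to L0
  L7←L4: walk L4→L2→L1 to L0
  L7←L6: walk L6 to L0
  L0 → ∅
  L1 → {L1,L6,L7}
  L2 → {L1,L6,L7}
  L3 → {L6}
  L4 → {L1,L6,L7}
  L5 → {L6}
  L6 → {L7}
  L7 → ∅

φ for a: defs {L5}
  DF⁺ = {L6,L7}

Answer: ["L6", "L7"]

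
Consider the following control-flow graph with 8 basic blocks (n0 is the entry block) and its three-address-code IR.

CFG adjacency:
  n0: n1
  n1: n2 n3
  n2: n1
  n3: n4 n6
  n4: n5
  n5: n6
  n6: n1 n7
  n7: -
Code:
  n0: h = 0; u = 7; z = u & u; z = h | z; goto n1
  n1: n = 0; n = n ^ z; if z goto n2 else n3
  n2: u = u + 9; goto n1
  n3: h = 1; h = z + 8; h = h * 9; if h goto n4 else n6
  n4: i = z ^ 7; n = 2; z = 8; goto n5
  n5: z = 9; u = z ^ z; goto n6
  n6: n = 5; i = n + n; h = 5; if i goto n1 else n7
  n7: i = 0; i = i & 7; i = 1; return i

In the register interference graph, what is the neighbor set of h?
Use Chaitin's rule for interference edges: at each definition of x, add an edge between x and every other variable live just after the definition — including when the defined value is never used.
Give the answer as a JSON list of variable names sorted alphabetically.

Answer: ["i", "u", "z"]

Working:
Block summaries:
  n0 def {h,u,z} use ∅
  n1 def {n} use {z}
  n2 def {u} use {u}
  n3 def {h} use {z}
  n4 def {i,n,z} use {z}
  n5 def {u,z} use ∅
  n6 def {h,i,n} use ∅
  n7 def {i} use ∅

Live sets:
  live n0: ∅→{u,z}
  live n1: {u,z}→{u,z}
  live n2: {u,z}→{u,z}
  live n3: {u,z}→{u,z}
  live n4: {z}→∅
  live n5: ∅→{u,z}
  live n6: {u,z}→{u,z}
  live n7: ∅→∅

Interfere edges:
  h — {i,u,z}
  i — {h,u,z}
  n — {u,z}
  u — {h,i,n,z}
  z — {h,i,n,u}

N(h) = ["i", "u", "z"]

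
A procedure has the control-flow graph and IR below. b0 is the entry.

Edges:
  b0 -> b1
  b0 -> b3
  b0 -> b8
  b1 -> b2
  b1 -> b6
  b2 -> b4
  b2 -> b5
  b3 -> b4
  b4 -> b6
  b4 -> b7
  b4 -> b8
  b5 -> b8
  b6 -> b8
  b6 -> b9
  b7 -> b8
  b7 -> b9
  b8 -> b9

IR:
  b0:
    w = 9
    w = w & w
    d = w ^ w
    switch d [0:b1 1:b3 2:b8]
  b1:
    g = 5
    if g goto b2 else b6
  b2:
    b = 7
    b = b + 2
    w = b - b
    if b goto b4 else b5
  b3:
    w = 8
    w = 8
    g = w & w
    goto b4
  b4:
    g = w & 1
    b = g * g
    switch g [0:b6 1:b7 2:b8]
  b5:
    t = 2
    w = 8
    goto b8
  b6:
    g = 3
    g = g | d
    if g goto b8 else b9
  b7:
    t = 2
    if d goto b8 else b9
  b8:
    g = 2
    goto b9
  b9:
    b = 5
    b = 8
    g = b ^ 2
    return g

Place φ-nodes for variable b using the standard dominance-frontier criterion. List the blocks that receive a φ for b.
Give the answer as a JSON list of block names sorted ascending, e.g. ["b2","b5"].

Answer: ["b4", "b6", "b8", "b9"]

Working:
idom tree: b1←b0 b2←b1 b3←b0 b4←b0 b5←b2 b6←b0 b7←b4 b8←b0 b9←b0
Join-block Dom:
  b4: preds {b2,b3}: {b0,b1,b2} ∩ {b0,b3} = {b0}; idom=b0
  b6: preds {b1,b4}: {b0,b1} ∩ {b0,b4} = {b0}; idom=b0
  b8: preds {b0,b4,b5,b6,b7}: {b0} ∩ {b0,b4} ∩ {b0,b1,b2,b5} ∩ {b0,b6} ∩ {b0,b4,b7} = {b0}; idom=b0
  b9: preds {b6,b7,b8}: {b0,b6} ∩ {b0,b4,b7} ∩ {b0,b8} = {b0}; idom=b0

DF derivation:
  b4←b2: walk b2→b1 to b0
  b4←b3: walk b3 to b0
  b6←b1: walk b1 to b0
  b6←b4: walk b4 to b0
  b8←b0: walk · to b0
  b8←b4: walk b4 to b0
  b8←b5: walk b5→b2→b1 to b0
  b8←b6: walk b6 to b0
  b8←b7: walk b7→b4 to b0
  b9←b6: walk b6 to b0
  b9←b7: walk b7→b4 to b0
  b9←b8: walk b8 to b0
  DF(b0)=∅
  DF(b1)={b4,b6,b8}
  DF(b2)={b4,b8}
  DF(b3)={b4}
  DF(b4)={b6,b8,b9}
  DF(b5)={b8}
  DF(b6)={b8,b9}
  DF(b7)={b8,b9}
  DF(b8)={b9}
  DF(b9)=∅

φ for b: defs {b2,b4,b9}
  DF⁺ = {b4,b6,b8,b9}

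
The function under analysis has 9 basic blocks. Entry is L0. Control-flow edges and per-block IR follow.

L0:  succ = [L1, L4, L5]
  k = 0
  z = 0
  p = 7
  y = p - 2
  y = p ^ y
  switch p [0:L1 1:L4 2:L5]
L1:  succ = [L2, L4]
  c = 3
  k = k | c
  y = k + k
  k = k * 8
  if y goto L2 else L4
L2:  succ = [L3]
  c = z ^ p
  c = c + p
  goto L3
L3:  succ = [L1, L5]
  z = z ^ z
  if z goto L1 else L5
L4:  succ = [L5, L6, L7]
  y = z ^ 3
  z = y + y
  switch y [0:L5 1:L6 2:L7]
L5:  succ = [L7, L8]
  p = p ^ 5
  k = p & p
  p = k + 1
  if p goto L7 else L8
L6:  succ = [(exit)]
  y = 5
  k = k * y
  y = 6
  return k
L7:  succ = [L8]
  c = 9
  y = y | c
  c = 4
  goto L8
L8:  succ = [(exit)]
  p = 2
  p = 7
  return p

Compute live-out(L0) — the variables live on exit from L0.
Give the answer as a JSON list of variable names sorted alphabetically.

def/use:
  L0 def {k,p,y,z} use ∅
  L1 def {c,k,y} use {k}
  L2 def {c} use {p,z}
  L3 def {z} use {z}
  L4 def {y,z} use {z}
  L5 def {k,p} use {p}
  L6 def {k,y} use {k}
  L7 def {c,y} use {y}
  L8 def {p} use ∅

Liveness:
  L0 li=∅ lo={k,p,y,z}
  L1 li={k,p,z} lo={k,p,y,z}
  L2 li={k,p,y,z} lo={k,p,y,z}
  L3 li={k,p,y,z} lo={k,p,y,z}
  L4 li={k,p,z} lo={k,p,y}
  L5 li={p,y} lo={y}
  L6 li={k} lo=∅
  L7 li={y} lo=∅
  L8 li=∅ lo=∅

live-out(L0) = ["k", "p", "y", "z"]

Answer: ["k", "p", "y", "z"]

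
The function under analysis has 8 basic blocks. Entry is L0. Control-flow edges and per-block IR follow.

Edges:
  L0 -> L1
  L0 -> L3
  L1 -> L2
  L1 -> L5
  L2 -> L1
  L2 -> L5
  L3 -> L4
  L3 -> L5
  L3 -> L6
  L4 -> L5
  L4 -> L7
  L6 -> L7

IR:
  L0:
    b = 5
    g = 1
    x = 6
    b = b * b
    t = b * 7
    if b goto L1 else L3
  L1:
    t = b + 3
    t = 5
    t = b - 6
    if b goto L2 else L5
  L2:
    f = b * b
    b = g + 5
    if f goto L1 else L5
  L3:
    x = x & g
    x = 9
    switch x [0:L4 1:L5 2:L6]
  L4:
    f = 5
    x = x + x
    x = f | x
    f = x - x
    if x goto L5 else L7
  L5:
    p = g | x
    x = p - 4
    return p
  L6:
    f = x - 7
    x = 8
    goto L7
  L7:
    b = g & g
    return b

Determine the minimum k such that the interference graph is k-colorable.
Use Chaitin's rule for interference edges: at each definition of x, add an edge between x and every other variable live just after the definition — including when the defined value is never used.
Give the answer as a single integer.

Block summaries:
  L0: def={b,g,t,x} ue=∅
  L1: def={t} ue={b}
  L2: def={b,f} ue={b,g}
  L3: def={x} ue={g,x}
  L4: def={f,x} ue={x}
  L5: def={p,x} ue={g,x}
  L6: def={f,x} ue={x}
  L7: def={b} ue={g}

Backward fixpoint:
  L0 li=∅ lo={b,g,x}
  L1 li={b,g,x} lo={b,g,x}
  L2 li={b,g,x} lo={b,g,x}
  L3 li={g,x} lo={g,x}
  L4 li={g,x} lo={g,x}
  L5 li={g,x} lo=∅
  L6 li={g,x} lo={g}
  L7 li={g} lo=∅

Conflict graph:
  b — {f,g,t,x}
  f — {b,g,x}
  g — {b,f,t,x}
  p — {x}
  t — {b,g,x}
  x — {b,f,g,p,t}

Chromatic number:
  clique {b,f,g,x} ⇒ need ≥ 4
  assign b→R1 f→R3 g→R2 p→R1 t→R3 x→R0 — no edge inside a register ⇒ χ ≤ 4
  χ = 4

Answer: 4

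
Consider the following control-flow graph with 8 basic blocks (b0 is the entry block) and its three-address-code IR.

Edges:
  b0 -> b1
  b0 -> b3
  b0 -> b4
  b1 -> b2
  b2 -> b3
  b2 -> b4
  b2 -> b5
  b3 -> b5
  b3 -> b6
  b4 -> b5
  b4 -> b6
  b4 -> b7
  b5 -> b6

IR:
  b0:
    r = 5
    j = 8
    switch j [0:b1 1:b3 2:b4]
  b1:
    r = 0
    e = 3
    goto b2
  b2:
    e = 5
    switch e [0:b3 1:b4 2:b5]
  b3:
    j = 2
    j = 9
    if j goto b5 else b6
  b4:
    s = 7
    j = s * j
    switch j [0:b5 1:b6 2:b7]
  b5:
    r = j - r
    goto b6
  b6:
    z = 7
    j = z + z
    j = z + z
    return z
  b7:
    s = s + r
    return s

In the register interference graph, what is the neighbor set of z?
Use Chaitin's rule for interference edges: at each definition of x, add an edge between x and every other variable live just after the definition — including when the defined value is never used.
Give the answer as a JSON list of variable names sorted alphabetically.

Answer: ["j"]

Analysis:
Block summaries:
  b0: {j,r} / ∅
  b1: {e,r} / ∅
  b2: {e} / ∅
  b3: {j} / ∅
  b4: {j,s} / {j}
  b5: {r} / {j,r}
  b6: {j,z} / ∅
  b7: {s} / {r,s}

Live sets:
  b0: in=∅ out={j,r}
  b1: in={j} out={j,r}
  b2: in={j,r} out={j,r}
  b3: in={r} out={j,r}
  b4: in={j,r} out={j,r,s}
  b5: in={j,r} out=∅
  b6: in=∅ out=∅
  b7: in={r,s} out=∅

Interference:
  e — {j,r}
  j — {e,r,s,z}
  r — {e,j,s}
  s — {j,r}
  z — {j}

N(z) = ["j"]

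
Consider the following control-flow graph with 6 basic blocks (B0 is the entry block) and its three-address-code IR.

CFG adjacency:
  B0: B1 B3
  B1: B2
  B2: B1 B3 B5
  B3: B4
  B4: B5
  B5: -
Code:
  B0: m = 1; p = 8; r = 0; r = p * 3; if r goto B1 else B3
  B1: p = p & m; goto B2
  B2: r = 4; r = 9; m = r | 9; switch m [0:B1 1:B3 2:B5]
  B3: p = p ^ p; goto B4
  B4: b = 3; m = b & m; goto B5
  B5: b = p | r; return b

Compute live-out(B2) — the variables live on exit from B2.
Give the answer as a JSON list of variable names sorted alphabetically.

Answer: ["m", "p", "r"]

Analysis:
Block summaries:
  B0: def={m,p,r} ue=∅
  B1: def={p} ue={m,p}
  B2: def={m,r} ue=∅
  B3: def={p} ue={p}
  B4: def={b,m} ue={m}
  B5: def={b} ue={p,r}

Live sets:
  live B0: ∅→{m,p,r}
  live B1: {m,p}→{p}
  live B2: {p}→{m,p,r}
  live B3: {m,p,r}→{m,p,r}
  live B4: {m,p,r}→{p,r}
  live B5: {p,r}→∅

live-out(B2) = ["m", "p", "r"]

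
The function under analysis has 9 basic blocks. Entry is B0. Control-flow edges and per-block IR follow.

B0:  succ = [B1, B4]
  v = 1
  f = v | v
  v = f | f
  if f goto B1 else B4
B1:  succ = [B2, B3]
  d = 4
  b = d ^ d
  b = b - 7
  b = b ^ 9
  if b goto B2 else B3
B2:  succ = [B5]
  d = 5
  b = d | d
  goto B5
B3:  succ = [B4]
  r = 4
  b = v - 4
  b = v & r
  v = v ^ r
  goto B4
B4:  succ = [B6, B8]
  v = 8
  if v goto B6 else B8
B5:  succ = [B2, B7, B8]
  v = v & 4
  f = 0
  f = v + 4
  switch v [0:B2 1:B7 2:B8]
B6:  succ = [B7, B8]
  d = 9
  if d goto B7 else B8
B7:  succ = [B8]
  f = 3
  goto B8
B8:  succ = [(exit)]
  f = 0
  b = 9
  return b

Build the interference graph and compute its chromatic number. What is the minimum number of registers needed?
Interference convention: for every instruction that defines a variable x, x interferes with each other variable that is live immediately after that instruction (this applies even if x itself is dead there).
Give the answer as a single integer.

Answer: 3

Derivation:
Block summaries:
  B0: {f,v} / ∅
  B1: {b,d} / ∅
  B2: {b,d} / ∅
  B3: {b,r,v} / {v}
  B4: {v} / ∅
  B5: {f,v} / {v}
  B6: {d} / ∅
  B7: {f} / ∅
  B8: {b,f} / ∅

Backward fixpoint:
  B0 li=∅ lo={v}
  B1 li={v} lo={v}
  B2 li={v} lo={v}
  B3 li={v} lo=∅
  B4 li=∅ lo=∅
  B5 li={v} lo={v}
  B6 li=∅ lo=∅
  B7 li=∅ lo=∅
  B8 li=∅ lo=∅

Interference:
  b — {r,v}
  d — {v}
  f — {v}
  r — {b,v}
  v — {b,d,f,r}

Chromatic number:
  clique {b,r,v} ⇒ need ≥ 3
  assign b→r1 d→r1 f→r1 r→r2 v→r0 — no edge inside a register ⇒ χ ≤ 3
  χ = 3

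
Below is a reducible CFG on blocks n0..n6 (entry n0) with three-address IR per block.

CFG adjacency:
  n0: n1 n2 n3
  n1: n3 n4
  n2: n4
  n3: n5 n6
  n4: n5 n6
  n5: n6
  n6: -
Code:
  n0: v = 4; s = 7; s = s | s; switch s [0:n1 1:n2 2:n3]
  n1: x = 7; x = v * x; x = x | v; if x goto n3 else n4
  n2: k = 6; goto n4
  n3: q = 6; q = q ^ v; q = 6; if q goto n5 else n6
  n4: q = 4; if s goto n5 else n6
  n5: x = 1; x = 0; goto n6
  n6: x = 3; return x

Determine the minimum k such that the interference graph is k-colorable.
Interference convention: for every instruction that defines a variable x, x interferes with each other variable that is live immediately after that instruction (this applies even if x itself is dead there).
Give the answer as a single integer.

Answer: 3

Analysis:
def/use:
  n0 def {s,v} use ∅
  n1 def {x} use {v}
  n2 def {k} use ∅
  n3 def {q} use {v}
  n4 def {q} use {s}
  n5 def {x} use ∅
  n6 def {x} use ∅

Live sets:
  n0 li=∅ lo={s,v}
  n1 li={s,v} lo={s,v}
  n2 li={s} lo={s}
  n3 li={v} lo=∅
  n4 li={s} lo=∅
  n5 li=∅ lo=∅
  n6 li=∅ lo=∅

Interfere edges:
  k: {s}
  q: {s,v}
  s: {k,q,v,x}
  v: {q,s,x}
  x: {s,v}

Colouring:
  {q,s,v} pairwise interfere (3-clique) ⇒ χ ≥ 3
  3-colouring: c0={s}  c1={k,v}  c2={q,x}
  χ = 3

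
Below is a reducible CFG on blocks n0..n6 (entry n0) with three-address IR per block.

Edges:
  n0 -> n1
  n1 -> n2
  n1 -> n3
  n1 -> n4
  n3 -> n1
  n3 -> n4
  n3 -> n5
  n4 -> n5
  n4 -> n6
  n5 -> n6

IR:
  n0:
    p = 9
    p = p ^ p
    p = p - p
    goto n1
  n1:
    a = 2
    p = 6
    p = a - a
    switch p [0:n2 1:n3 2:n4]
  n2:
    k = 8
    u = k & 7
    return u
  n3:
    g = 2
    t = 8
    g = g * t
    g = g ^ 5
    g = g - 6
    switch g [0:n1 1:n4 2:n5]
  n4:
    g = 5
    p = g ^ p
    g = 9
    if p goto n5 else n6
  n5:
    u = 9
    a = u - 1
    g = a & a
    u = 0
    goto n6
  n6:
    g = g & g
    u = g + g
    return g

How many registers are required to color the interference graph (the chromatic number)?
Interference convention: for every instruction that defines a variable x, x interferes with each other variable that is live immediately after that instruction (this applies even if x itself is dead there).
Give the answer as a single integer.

Per-block:
  n0 def {p} use ∅
  n1 def {a,p} use ∅
  n2 def {k,u} use ∅
  n3 def {g,t} use ∅
  n4 def {g,p} use {p}
  n5 def {a,g,u} use ∅
  n6 def {g,u} use {g}

Backward fixpoint:
  n0 li=∅ lo=∅
  n1 li=∅ lo={p}
  n2 li=∅ lo=∅
  n3 li={p} lo={p}
  n4 li={p} lo={g}
  n5 li=∅ lo={g}
  n6 li={g} lo=∅

Interfere edges:
  a — {p}
  g — {p,t,u}
  k — ∅
  p — {a,g,t}
  t — {g,p}
  u — {g}

Colouring:
  lower bound: {g,p,t} mutually conflict ⇒ χ ≥ 3
  3-colouring: r0={a,g,k}  r1={p,u}  r2={t}
  χ = 3

Answer: 3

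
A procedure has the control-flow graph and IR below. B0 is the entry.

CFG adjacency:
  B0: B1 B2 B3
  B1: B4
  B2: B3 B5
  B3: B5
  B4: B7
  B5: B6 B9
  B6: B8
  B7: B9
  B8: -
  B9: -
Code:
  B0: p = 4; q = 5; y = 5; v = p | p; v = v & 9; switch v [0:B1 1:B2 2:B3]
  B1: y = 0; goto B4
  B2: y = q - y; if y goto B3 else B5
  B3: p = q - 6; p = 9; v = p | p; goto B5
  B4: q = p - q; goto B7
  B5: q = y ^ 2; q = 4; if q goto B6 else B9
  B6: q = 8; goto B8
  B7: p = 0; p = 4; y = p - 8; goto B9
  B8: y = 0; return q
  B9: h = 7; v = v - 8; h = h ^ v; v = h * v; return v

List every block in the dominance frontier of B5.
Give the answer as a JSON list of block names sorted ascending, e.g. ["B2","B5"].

idom tree: B1←B0 B2←B0 B3←B0 B4←B1 B5←B0 B6←B5 B7←B4 B8←B6 B9←B0
Join-block Dom:
  B3: preds {B0,B2}: {B0} ∩ {B0,B2} = {B0}; idom=B0
  B5: preds {B2,B3}: {B0,B2} ∩ {B0,B3} = {B0}; idom=B0
  B9: preds {B5,B7}: {B0,B5} ∩ {B0,B1,B4,B7} = {B0}; idom=B0

DF walk-up:
  B3←B0: walk · to B0
  B3←B2: walk B2 to B0
  B5←B2: walk B2 to B0
  B5←B3: walk B3 to B0
  B9←B5: walk B5 to B0
  B9←B7: walk B7→B4→B1 to B0
  B0 → ∅
  B1 → {B9}
  B2 → {B3,B5}
  B3 → {B5}
  B4 → {B9}
  B5 → {B9}
  B6 → ∅
  B7 → {B9}
  B8 → ∅
  B9 → ∅

DF(B5) = ["B9"]

Answer: ["B9"]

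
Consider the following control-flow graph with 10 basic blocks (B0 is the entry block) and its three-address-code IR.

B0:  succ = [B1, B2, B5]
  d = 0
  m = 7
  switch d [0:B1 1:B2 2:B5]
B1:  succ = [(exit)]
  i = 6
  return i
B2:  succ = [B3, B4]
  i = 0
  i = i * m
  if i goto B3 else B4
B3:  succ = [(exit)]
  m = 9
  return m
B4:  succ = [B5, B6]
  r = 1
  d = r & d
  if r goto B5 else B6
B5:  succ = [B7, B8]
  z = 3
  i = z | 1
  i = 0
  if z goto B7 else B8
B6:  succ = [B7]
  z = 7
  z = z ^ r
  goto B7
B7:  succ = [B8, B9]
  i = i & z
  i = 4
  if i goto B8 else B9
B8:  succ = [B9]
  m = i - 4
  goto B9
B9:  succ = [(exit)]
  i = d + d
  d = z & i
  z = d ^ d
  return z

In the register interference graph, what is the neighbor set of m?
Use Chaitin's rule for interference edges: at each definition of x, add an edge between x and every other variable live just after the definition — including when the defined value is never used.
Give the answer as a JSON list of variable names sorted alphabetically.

Per-block:
  B0 def {d,m} use ∅
  B1 def {i} use ∅
  B2 def {i} use {m}
  B3 def {m} use ∅
  B4 def {d,r} use {d}
  B5 def {i,z} use ∅
  B6 def {z} use {r}
  B7 def {i} use {i,z}
  B8 def {m} use {i}
  B9 def {d,i,z} use {d,z}

Live sets:
  live B0: ∅→{d,m}
  live B1: ∅→∅
  live B2: {d,m}→{d,i}
  live B3: ∅→∅
  live B4: {d,i}→{d,i,r}
  live B5: {d}→{d,i,z}
  live B6: {d,i,r}→{d,i,z}
  live B7: {d,i,z}→{d,i,z}
  live B8: {d,i,z}→{d,z}
  live B9: {d,z}→∅

Interference:
  d↔{i,m,r,z}
  i↔{d,m,r,z}
  m↔{d,i,z}
  r↔{d,i,z}
  z↔{d,i,m,r}

N(m) = ["d", "i", "z"]

Answer: ["d", "i", "z"]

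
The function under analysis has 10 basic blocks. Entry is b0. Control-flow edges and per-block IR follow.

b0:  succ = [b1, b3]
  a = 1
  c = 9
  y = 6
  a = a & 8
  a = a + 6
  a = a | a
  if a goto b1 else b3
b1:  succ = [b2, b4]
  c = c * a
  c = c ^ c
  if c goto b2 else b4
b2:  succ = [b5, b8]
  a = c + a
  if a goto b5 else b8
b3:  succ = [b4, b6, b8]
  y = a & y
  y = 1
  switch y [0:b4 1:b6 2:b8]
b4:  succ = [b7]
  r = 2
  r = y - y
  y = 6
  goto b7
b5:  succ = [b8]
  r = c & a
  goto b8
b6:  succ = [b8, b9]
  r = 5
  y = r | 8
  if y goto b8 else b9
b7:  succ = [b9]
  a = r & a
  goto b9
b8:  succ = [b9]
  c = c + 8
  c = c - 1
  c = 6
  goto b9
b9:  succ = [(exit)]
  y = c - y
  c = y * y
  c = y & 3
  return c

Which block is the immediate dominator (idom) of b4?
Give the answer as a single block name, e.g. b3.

idom tree: b1←b0 b2←b1 b3←b0 b4←b0 b5←b2 b6←b3 b7←b4 b8←b0 b9←b0
Join-block Dom:
  b4: preds {b1,b3}: {b0,b1} ∩ {b0,b3} = {b0}; idom=b0
  b8: preds {b2,b3,b5,b6}: {b0,b1,b2} ∩ {b0,b3} ∩ {b0,b1,b2,b5} ∩ {b0,b3,b6} = {b0}; idom=b0
  b9: preds {b6,b7,b8}: {b0,b3,b6} ∩ {b0,b4,b7} ∩ {b0,b8} = {b0}; idom=b0

idom(b4) = b0

Answer: b0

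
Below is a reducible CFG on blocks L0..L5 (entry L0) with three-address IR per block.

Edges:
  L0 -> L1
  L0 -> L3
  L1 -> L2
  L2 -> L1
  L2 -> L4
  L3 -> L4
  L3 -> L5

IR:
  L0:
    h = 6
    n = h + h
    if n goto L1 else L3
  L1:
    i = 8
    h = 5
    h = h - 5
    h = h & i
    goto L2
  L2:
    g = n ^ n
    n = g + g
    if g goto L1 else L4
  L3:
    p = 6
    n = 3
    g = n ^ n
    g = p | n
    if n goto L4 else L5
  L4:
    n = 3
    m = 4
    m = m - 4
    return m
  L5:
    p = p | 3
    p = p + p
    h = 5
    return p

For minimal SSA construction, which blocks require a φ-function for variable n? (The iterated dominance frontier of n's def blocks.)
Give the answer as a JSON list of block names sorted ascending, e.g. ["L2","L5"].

Answer: ["L1", "L4"]

Derivation:
idom tree: L1←L0 L2←L1 L3←L0 L4←L0 L5←L3
Dom∩ at merges:
  L1: preds {L0,L2}: {L0} ∩ {L0,L1,L2} = {L0}; idom=L0
  L4: preds {L2,L3}: {L0,L1,L2} ∩ {L0,L3} = {L0}; idom=L0

DF walk-up:
  join L1 pred L0: · stop@L0
  join L1 pred L2: L2→L1 stop@L0
  join L4 pred L2: L2→L1 stop@L0
  join L4 pred L3: L3 stop@L0
  L0 → ∅
  L1 → {L1,L4}
  L2 → {L1,L4}
  L3 → {L4}
  L4 → ∅
  L5 → ∅

φ for n: defs {L0,L2,L3,L4}
  DF⁺ = {L1,L4}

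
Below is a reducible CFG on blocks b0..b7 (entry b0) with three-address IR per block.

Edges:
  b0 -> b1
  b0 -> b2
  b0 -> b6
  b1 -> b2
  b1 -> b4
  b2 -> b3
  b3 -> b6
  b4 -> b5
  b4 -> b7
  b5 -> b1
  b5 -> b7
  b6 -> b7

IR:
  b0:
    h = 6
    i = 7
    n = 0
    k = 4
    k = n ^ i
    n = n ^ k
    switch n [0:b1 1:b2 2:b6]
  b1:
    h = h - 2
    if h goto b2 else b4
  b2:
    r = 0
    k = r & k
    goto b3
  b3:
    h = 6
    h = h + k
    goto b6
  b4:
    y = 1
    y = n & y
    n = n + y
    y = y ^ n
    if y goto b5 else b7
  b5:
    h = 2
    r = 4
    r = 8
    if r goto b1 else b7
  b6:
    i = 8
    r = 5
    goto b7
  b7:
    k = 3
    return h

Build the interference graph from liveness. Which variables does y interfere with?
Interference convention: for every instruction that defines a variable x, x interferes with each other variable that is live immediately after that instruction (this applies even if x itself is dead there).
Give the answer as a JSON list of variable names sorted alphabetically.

def/use:
  b0: def={h,i,k,n} ue=∅
  b1: def={h} ue={h}
  b2: def={k,r} ue={k}
  b3: def={h} ue={k}
  b4: def={n,y} ue={n}
  b5: def={h,r} ue=∅
  b6: def={i,r} ue=∅
  b7: def={k} ue={h}

Backward fixpoint:
  b0 li=∅ lo={h,k,n}
  b1 li={h,k,n} lo={h,k,n}
  b2 li={k} lo={k}
  b3 li={k} lo={h}
  b4 li={h,k,n} lo={h,k,n}
  b5 li={k,n} lo={h,k,n}
  b6 li={h} lo={h}
  b7 li={h} lo=∅

Interfere edges:
  h — {i,k,n,r,y}
  i — {h,k,n}
  k — {h,i,n,r,y}
  n — {h,i,k,r,y}
  r — {h,k,n}
  y — {h,k,n}

N(y) = ["h", "k", "n"]

Answer: ["h", "k", "n"]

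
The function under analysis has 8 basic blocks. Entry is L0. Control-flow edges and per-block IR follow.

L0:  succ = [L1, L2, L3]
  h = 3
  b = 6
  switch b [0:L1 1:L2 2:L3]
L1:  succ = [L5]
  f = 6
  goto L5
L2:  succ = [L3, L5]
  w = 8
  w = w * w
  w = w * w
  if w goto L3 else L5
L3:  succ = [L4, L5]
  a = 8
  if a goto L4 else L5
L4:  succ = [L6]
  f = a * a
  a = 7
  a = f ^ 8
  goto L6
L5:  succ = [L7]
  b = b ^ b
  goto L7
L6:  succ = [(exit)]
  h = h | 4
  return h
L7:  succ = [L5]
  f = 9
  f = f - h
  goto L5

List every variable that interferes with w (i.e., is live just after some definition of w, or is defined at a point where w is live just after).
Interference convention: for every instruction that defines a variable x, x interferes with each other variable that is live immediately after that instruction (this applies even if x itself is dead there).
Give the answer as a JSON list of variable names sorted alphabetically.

def/use:
  L0 def {b,h} use ∅
  L1 def {f} use ∅
  L2 def {w} use ∅
  L3 def {a} use ∅
  L4 def {a,f} use {a}
  L5 def {b} use {b}
  L6 def {h} use {h}
  L7 def {f} use {h}

Backward fixpoint:
  live L0: ∅→{b,h}
  live L1: {b,h}→{b,h}
  live L2: {b,h}→{b,h}
  live L3: {b,h}→{a,b,h}
  live L4: {a,h}→{h}
  live L5: {b,h}→{b,h}
  live L6: {h}→∅
  live L7: {b,h}→{b,h}

Interference:
  a↔{b,f,h}
  b↔{a,f,h,w}
  f↔{a,b,h}
  h↔{a,b,f,w}
  w↔{b,h}

N(w) = ["b", "h"]

Answer: ["b", "h"]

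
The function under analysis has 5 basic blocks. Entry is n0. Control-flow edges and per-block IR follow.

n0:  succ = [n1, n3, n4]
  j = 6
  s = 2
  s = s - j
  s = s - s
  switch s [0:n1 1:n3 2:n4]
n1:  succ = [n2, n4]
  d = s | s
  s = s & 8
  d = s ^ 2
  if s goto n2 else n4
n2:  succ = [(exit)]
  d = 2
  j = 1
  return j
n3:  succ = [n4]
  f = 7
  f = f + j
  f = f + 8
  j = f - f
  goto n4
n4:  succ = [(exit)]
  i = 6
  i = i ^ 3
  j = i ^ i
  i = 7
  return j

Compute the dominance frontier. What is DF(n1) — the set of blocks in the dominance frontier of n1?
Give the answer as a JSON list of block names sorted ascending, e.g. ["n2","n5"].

Answer: ["n4"]

Derivation:
idom tree: n1←n0 n2←n1 n3←n0 n4←n0
Join-block Dom:
  n4: preds {n0,n1,n3}: {n0} ∩ {n0,n1} ∩ {n0,n3} = {n0}; idom=n0

DF walk-up:
  join n4 pred n0: · stop@n0
  join n4 pred n1: n1 stop@n0
  join n4 pred n3: n3 stop@n0
  DF(n0)=∅
  DF(n1)={n4}
  DF(n2)=∅
  DF(n3)={n4}
  DF(n4)=∅

DF(n1) = ["n4"]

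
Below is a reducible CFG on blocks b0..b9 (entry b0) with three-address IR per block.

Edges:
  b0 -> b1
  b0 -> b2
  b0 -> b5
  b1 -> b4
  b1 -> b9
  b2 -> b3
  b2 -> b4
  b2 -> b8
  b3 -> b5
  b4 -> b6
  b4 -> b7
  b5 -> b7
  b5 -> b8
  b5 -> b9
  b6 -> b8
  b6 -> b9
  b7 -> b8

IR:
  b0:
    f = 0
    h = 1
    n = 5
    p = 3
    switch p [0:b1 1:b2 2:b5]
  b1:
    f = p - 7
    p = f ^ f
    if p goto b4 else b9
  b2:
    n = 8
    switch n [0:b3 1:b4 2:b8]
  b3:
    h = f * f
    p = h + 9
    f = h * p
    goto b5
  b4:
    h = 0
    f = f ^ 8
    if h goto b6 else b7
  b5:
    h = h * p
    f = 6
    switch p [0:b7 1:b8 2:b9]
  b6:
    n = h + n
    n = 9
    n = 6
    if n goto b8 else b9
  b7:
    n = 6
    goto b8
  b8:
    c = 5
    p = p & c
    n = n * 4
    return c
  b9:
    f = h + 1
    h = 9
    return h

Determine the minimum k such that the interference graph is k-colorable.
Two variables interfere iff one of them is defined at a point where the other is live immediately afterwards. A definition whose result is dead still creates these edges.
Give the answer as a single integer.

Answer: 4

Analysis:
def/use:
  b0 def {f,h,n,p} use ∅
  b1 def {f,p} use {p}
  b2 def {n} use ∅
  b3 def {f,h,p} use {f}
  b4 def {f,h} use {f}
  b5 def {f,h} use {h,p}
  b6 def {n} use {h,n}
  b7 def {n} use ∅
  b8 def {c,n,p} use {n,p}
  b9 def {f,h} use {h}

Backward fixpoint:
  live b0: ∅→{f,h,n,p}
  live b1: {h,n,p}→{f,h,n,p}
  live b2: {f,p}→{f,n,p}
  live b3: {f,n}→{h,n,p}
  live b4: {f,n,p}→{h,n,p}
  live b5: {h,n,p}→{h,n,p}
  live b6: {h,n,p}→{h,n,p}
  live b7: {p}→{n,p}
  live b8: {n,p}→∅
  live b9: {h}→∅

Conflict graph:
  c: {n,p}
  f: {h,n,p}
  h: {f,n,p}
  n: {c,f,h,p}
  p: {c,f,h,n}

Colouring:
  {f,h,n,p} pairwise interfere (4-clique) ⇒ χ ≥ 4
  4-colouring: R0={n}  R1={p}  R2={c,f}  R3={h}
  χ = 4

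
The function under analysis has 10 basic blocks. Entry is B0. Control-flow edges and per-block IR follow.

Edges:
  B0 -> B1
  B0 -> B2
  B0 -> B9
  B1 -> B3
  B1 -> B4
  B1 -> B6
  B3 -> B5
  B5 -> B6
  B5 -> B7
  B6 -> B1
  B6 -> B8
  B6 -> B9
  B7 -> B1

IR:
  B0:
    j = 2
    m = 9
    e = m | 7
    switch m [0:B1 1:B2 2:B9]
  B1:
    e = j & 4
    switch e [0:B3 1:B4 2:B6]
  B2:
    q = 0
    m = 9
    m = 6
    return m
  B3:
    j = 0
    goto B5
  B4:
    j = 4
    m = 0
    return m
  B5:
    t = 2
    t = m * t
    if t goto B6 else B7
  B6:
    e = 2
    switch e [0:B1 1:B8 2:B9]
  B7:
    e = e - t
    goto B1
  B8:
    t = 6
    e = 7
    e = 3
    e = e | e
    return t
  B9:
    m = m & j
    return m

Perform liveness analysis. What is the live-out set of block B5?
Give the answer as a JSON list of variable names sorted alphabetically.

def/use:
  B0: def={e,j,m} ue=∅
  B1: def={e} ue={j}
  B2: def={m,q} ue=∅
  B3: def={j} ue=∅
  B4: def={j,m} ue=∅
  B5: def={t} ue={m}
  B6: def={e} ue=∅
  B7: def={e} ue={e,t}
  B8: def={e,t} ue=∅
  B9: def={m} ue={j,m}

Liveness:
  live B0: ∅→{j,m}
  live B1: {j,m}→{e,j,m}
  live B2: ∅→∅
  live B3: {e,m}→{e,j,m}
  live B4: ∅→∅
  live B5: {e,j,m}→{e,j,m,t}
  live B6: {j,m}→{j,m}
  live B7: {e,j,m,t}→{j,m}
  live B8: ∅→∅
  live B9: {j,m}→∅

live-out(B5) = ["e", "j", "m", "t"]

Answer: ["e", "j", "m", "t"]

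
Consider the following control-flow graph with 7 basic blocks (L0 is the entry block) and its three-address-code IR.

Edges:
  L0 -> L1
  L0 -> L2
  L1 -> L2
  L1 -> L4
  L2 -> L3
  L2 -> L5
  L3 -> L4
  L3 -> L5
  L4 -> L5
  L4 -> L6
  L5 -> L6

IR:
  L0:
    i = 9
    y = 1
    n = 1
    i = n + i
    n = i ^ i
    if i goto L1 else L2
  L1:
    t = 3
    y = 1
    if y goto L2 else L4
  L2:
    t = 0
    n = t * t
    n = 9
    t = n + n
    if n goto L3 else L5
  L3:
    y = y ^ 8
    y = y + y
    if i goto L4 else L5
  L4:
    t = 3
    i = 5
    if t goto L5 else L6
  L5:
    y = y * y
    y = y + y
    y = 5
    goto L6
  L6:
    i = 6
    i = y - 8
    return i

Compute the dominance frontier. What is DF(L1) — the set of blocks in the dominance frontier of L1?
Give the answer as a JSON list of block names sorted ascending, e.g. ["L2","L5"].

idom tree: L1←L0 L2←L0 L3←L2 L4←L0 L5←L0 L6←L0
Join-block Dom:
  L2: preds {L0,L1}: {L0} ∩ {L0,L1} = {L0}; idom=L0
  L4: preds {L1,L3}: {L0,L1} ∩ {L0,L2,L3} = {L0}; idom=L0
  L5: preds {L2,L3,L4}: {L0,L2} ∩ {L0,L2,L3} ∩ {L0,L4} = {L0}; idom=L0
  L6: preds {L4,L5}: {L0,L4} ∩ {L0,L5} = {L0}; idom=L0

Frontier:
  L2←L0: walk · to L0
  L2←L1: walk L1 to L0
  L4←L1: walk L1 to L0
  L4←L3: walk L3→L2 to L0
  L5←L2: walk L2 to L0
  L5←L3: walk L3→L2 to L0
  L5←L4: walk L4 to L0
  L6←L4: walk L4 to L0
  L6←L5: walk L5 to L0
  DF(L0)=∅
  DF(L1)={L2,L4}
  DF(L2)={L4,L5}
  DF(L3)={L4,L5}
  DF(L4)={L5,L6}
  DF(L5)={L6}
  DF(L6)=∅

DF(L1) = ["L2", "L4"]

Answer: ["L2", "L4"]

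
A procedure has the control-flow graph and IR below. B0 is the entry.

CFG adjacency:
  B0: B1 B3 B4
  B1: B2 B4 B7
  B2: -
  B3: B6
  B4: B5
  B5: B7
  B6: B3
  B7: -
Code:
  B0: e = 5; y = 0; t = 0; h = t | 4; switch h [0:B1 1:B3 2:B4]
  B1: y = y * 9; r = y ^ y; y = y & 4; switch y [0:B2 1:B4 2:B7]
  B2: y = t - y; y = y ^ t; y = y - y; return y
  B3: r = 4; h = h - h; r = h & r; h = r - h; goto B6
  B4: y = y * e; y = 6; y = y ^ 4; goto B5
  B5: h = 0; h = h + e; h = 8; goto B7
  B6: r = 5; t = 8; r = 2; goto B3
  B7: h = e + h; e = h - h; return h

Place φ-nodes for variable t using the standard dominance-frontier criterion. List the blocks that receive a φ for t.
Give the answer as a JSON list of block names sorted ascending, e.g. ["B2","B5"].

Answer: ["B3"]

Analysis:
idom tree: B1←B0 B2←B1 B3←B0 B4←B0 B5←B4 B6←B3 B7←B0
Dom∩ at merges:
  B3: preds {B0,B6}: {B0} ∩ {B0,B3,B6} = {B0}; idom=B0
  B4: preds {B0,B1}: {B0} ∩ {B0,B1} = {B0}; idom=B0
  B7: preds {B1,B5}: {B0,B1} ∩ {B0,B4,B5} = {B0}; idom=B0

Frontier:
  B3←B0: walk · to B0
  B3←B6: walk B6→B3 to B0
  B4←B0: walk · to B0
  B4←B1: walk B1 to B0
  B7←B1: walk B1 to B0
  B7←B5: walk B5→B4 to B0
  B0: DF=∅
  B1: DF={B4,B7}
  B2: DF=∅
  B3: DF={B3}
  B4: DF={B7}
  B5: DF={B7}
  B6: DF={B3}
  B7: DF=∅

φ for t: defs {B0,B6}
  DF⁺ = {B3}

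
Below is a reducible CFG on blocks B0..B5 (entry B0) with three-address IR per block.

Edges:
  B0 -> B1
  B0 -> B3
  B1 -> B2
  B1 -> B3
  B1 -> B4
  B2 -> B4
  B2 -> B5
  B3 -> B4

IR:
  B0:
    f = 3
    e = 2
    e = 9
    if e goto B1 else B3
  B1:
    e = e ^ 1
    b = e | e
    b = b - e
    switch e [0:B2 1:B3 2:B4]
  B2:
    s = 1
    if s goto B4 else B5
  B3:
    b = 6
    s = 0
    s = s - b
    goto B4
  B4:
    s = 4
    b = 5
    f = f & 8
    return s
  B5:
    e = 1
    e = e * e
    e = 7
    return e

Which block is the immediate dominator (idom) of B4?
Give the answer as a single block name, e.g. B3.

idom tree: B1←B0 B2←B1 B3←B0 B4←B0 B5←B2
Join-block Dom:
  B3: preds {B0,B1}: {B0} ∩ {B0,B1} = {B0}; idom=B0
  B4: preds {B1,B2,B3}: {B0,B1} ∩ {B0,B1,B2} ∩ {B0,B3} = {B0}; idom=B0

idom(B4) = B0

Answer: B0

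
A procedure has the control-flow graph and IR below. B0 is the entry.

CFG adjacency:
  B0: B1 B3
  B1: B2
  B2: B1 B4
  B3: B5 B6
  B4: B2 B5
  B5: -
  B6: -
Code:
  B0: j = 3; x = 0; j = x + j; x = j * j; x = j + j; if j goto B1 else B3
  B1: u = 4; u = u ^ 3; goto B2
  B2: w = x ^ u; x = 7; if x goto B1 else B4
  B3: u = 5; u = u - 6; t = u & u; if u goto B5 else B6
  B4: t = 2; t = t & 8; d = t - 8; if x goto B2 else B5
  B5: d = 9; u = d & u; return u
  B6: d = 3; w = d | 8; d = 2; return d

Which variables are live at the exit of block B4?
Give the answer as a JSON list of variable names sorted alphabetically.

Per-block:
  B0: def={j,x} ue=∅
  B1: def={u} ue=∅
  B2: def={w,x} ue={u,x}
  B3: def={t,u} ue=∅
  B4: def={d,t} ue={x}
  B5: def={d,u} ue={u}
  B6: def={d,w} ue=∅

Live sets:
  B0: in=∅ out={x}
  B1: in={x} out={u,x}
  B2: in={u,x} out={u,x}
  B3: in=∅ out={u}
  B4: in={u,x} out={u,x}
  B5: in={u} out=∅
  B6: in=∅ out=∅

live-out(B4) = ["u", "x"]

Answer: ["u", "x"]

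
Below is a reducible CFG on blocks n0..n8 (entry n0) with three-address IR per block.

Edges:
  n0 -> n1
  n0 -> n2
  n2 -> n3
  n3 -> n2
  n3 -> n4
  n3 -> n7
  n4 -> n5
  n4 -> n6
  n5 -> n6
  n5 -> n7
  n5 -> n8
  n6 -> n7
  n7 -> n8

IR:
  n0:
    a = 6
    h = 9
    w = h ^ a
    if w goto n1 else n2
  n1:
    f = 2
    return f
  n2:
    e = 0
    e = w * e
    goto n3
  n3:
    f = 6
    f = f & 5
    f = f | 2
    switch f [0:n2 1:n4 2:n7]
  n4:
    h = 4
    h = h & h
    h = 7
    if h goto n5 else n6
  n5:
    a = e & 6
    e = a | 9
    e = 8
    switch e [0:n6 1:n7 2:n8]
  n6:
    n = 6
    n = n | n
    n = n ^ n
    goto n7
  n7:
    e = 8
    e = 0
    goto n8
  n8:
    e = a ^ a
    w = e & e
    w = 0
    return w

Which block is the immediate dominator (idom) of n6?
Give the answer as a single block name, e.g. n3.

idom tree: n1←n0 n2←n0 n3←n2 n4←n3 n5←n4 n6←n4 n7←n3 n8←n3
Dom at joins:
  n2: preds {n0,n3}: {n0} ∩ {n0,n2,n3} = {n0}; idom=n0
  n6: preds {n4,n5}: {n0,n2,n3,n4} ∩ {n0,n2,n3,n4,n5} = {n0,n2,n3,n4}; idom=n4
  n7: preds {n3,n5,n6}: {n0,n2,n3} ∩ {n0,n2,n3,n4,n5} ∩ {n0,n2,n3,n4,n6} = {n0,n2,n3}; idom=n3
  n8: preds {n5,n7}: {n0,n2,n3,n4,n5} ∩ {n0,n2,n3,n7} = {n0,n2,n3}; idom=n3

idom(n6) = n4

Answer: n4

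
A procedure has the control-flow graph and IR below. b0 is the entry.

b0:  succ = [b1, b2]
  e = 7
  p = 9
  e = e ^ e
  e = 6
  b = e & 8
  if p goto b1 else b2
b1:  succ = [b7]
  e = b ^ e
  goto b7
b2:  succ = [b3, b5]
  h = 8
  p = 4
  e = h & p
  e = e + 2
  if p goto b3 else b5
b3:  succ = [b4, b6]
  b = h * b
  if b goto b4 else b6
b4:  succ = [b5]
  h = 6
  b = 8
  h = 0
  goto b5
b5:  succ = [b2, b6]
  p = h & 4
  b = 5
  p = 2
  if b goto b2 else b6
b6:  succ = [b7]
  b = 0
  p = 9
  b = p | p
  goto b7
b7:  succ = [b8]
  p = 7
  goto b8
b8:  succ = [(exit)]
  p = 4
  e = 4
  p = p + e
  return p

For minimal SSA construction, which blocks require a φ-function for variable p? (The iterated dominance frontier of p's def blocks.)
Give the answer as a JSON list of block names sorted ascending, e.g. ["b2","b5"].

idom tree: b1←b0 b2←b0 b3←b2 b4←b3 b5←b2 b6←b2 b7←b0 b8←b7
Dom at joins:
  b2: preds {b0,b5}: {b0} ∩ {b0,b2,b5} = {b0}; idom=b0
  b5: preds {b2,b4}: {b0,b2} ∩ {b0,b2,b3,b4} = {b0,b2}; idom=b2
  b6: preds {b3,b5}: {b0,b2,b3} ∩ {b0,b2,b5} = {b0,b2}; idom=b2
  b7: preds {b1,b6}: {b0,b1} ∩ {b0,b2,b6} = {b0}; idom=b0

Frontier:
  join b2 pred b0: · stop@b0
  join b2 pred b5: b5→b2 stop@b0
  join b5 pred b2: · stop@b2
  join b5 pred b4: b4→b3 stop@b2
  join b6 pred b3: b3 stop@b2
  join b6 pred b5: b5 stop@b2
  join b7 pred b1: b1 stop@b0
  join b7 pred b6: b6→b2 stop@b0
  b0 → ∅
  b1 → {b7}
  b2 → {b2,b7}
  b3 → {b5,b6}
  b4 → {b5}
  b5 → {b2,b6}
  b6 → {b7}
  b7 → ∅
  b8 → ∅

φ for p: defs {b0,b2,b5,b6,b7,b8}
  DF⁺ = {b2,b6,b7}

Answer: ["b2", "b6", "b7"]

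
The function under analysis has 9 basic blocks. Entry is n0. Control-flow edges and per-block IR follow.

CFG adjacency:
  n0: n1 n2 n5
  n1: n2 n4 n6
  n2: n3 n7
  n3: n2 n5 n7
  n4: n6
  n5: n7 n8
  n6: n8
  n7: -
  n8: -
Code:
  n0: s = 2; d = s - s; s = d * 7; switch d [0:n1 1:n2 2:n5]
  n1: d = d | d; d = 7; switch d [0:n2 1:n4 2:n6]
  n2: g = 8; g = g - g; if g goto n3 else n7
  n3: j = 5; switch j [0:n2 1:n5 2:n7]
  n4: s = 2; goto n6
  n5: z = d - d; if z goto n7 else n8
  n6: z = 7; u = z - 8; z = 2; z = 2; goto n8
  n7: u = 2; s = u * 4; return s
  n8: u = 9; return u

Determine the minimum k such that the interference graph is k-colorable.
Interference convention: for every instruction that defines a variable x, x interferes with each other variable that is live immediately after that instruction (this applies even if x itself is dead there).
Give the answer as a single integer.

Answer: 2

Working:
Block summaries:
  n0: def={d,s} ue=∅
  n1: def={d} ue={d}
  n2: def={g} ue=∅
  n3: def={j} ue=∅
  n4: def={s} ue=∅
  n5: def={z} ue={d}
  n6: def={u,z} ue=∅
  n7: def={s,u} ue=∅
  n8: def={u} ue=∅

Live sets:
  live n0: ∅→{d}
  live n1: {d}→{d}
  live n2: {d}→{d}
  live n3: {d}→{d}
  live n4: ∅→∅
  live n5: {d}→∅
  live n6: ∅→∅
  live n7: ∅→∅
  live n8: ∅→∅

Conflict graph:
  d — {g,j,s}
  g — {d}
  j — {d}
  s — {d}
  u — ∅
  z — ∅

Colouring:
  clique {d,g} ⇒ need ≥ 2
  assign d→r0 g→r1 j→r1 s→r1 u→r0 z→r0 — no edge inside a register ⇒ χ ≤ 2
  χ = 2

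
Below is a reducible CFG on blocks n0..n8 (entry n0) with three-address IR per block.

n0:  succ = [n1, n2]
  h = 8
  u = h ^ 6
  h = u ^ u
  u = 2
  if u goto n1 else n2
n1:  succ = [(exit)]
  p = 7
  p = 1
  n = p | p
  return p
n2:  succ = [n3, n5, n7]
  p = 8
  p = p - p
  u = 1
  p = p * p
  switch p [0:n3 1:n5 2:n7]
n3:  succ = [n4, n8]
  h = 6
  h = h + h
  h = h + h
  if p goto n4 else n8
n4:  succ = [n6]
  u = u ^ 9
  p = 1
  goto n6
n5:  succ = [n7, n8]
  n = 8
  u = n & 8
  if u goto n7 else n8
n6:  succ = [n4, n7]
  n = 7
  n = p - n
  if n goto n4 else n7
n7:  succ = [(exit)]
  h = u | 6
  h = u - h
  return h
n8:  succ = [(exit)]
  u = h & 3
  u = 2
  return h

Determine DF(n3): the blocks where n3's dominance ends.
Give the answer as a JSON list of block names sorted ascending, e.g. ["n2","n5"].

idom tree: n1←n0 n2←n0 n3←n2 n4←n3 n5←n2 n6←n4 n7←n2 n8←n2
Dom at joins:
  n4: preds {n3,n6}: {n0,n2,n3} ∩ {n0,n2,n3,n4,n6} = {n0,n2,n3}; idom=n3
  n7: preds {n2,n5,n6}: {n0,n2} ∩ {n0,n2,n5} ∩ {n0,n2,n3,n4,n6} = {n0,n2}; idom=n2
  n8: preds {n3,n5}: {n0,n2,n3} ∩ {n0,n2,n5} = {n0,n2}; idom=n2

Frontier:
  n4←n3: walk · to n3
  n4←n6: walk n6→n4 to n3
  n7←n2: walk · to n2
  n7←n5: walk n5 to n2
  n7←n6: walk n6→n4→n3 to n2
  n8←n3: walk n3 to n2
  n8←n5: walk n5 to n2
  n0: DF=∅
  n1: DF=∅
  n2: DF=∅
  n3: DF={n7,n8}
  n4: DF={n4,n7}
  n5: DF={n7,n8}
  n6: DF={n4,n7}
  n7: DF=∅
  n8: DF=∅

DF(n3) = ["n7", "n8"]

Answer: ["n7", "n8"]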